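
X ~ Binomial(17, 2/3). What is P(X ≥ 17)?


P(X ≥ 17) = Σ P(X=i) for i=17..17
P(X=17) = 131072/129140163
Sum = 131072/129140163

P(X ≥ 17) = 131072/129140163 ≈ 0.10%


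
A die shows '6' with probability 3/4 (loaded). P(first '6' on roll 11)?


Geometric: P(X=11) = (1-p)^(k-1)×p = (1/4)^10×3/4 = 3/4194304

P(X=11) = 3/4194304 ≈ 0.00%


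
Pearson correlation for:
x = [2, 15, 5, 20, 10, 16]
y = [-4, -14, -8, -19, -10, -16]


n=6, Σx=68, Σy=-71, Σxy=-994, Σx²=1010, Σy²=993
r = (6×(-994) - 68×(-71))/√((6×1010 - 68²)(6×993 - (-71)²))
= -1136/√(1436×917) = -1136/√1316812 ≈ -1136/1147.5243 ≈ -0.9900

r ≈ -0.9900


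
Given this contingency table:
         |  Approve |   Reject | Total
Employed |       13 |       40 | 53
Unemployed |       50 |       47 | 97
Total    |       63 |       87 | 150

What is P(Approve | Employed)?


P(Approve | Employed) = 13/(13+40) = 13/53

P(Approve|Employed) = 13/53 ≈ 24.53%


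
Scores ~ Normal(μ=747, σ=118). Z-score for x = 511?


z = (x - μ)/σ = (511 - 747)/118 = -2.0

z = -2.0


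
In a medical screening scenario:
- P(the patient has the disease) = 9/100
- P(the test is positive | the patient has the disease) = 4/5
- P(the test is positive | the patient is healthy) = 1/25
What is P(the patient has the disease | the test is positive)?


Using Bayes' theorem:
P(A|B) = P(B|A)·P(A) / P(B)

P(the test is positive) = 4/5 × 9/100 + 1/25 × 91/100
= 9/125 + 91/2500 = 271/2500

P(the patient has the disease|the test is positive) = (9/125) / (271/2500) = 180/271

P(the patient has the disease|the test is positive) = 180/271 ≈ 66.42%


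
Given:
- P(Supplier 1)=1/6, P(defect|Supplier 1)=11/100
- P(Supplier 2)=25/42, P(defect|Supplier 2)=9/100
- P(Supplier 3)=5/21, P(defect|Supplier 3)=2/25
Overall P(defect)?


P(B) = Σ P(B|Aᵢ)×P(Aᵢ)
  11/100×1/6 = 11/600
  9/100×25/42 = 3/56
  2/25×5/21 = 2/105
Sum = 191/2100

P(defect) = 191/2100 ≈ 9.10%


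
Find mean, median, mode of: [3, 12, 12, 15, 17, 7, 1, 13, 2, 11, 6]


Sorted: [1, 2, 3, 6, 7, 11, 12, 12, 13, 15, 17]
Mean = 99/11 = 9
Median = 11
Freq: {3: 1, 12: 2, 15: 1, 17: 1, 7: 1, 1: 1, 13: 1, 2: 1, 11: 1, 6: 1}
Mode: [12]

Mean=9, Median=11, Mode=12


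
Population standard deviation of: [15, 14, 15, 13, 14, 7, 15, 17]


Mean = 110/8 = 55/4
  (15-55/4)²=25/16
  (14-55/4)²=1/16
  (15-55/4)²=25/16
  (13-55/4)²=9/16
  (14-55/4)²=1/16
  (7-55/4)²=729/16
  (15-55/4)²=25/16
  (17-55/4)²=169/16
Σ(x-μ)² = 123/2
σ² = (123/2)/8 = 123/16

σ = √(123/16) ≈ 2.7726


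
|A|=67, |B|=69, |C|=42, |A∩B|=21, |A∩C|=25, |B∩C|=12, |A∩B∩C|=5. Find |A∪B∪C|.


|A∪B∪C| = 67+69+42-21-25-12+5 = 125

|A∪B∪C| = 125


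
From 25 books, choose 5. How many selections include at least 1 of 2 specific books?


Complement: C(25,5) - C(23,5) = 53130 - 33649 = 19481

19481


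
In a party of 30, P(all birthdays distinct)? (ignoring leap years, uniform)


P(all different) = Π(365-i)/365 for i=0..29
= (365/365)×(364/365)×...×(336/365)
= 0.293684

P ≈ 0.2937 ≈ 29.37%


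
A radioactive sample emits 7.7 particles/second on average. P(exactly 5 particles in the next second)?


Poisson(λ=7.7): P(X=5) = e^(-λ)×λ^k/k!
= e^(-7.7) × 7.7^5 / 5!
≈ 0.0004528271829 × 27067.84157 / 120 ≈ 0.102142

P(X=5) ≈ 0.102142 ≈ 10.21%


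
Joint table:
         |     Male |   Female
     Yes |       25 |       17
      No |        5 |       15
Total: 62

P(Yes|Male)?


P(Yes|Male) = 25/(25+5) = 25/30 = 5/6

P = 5/6 ≈ 83.33%


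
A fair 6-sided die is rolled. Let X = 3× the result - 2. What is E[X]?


E[die] = (1+6)/2 = 7/2
E[X] = 3×7/2 - 2 = 17/2

E[X] = 17/2


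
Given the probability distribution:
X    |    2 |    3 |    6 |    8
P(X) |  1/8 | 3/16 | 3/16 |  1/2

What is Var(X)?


E[X] = 95/16
E[X²] = 655/16
Var(X) = E[X²] - (E[X])² = 655/16 - 9025/256 = 1455/256

Var(X) = 1455/256 ≈ 5.6836


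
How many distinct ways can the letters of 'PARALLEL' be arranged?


Letters: 8, freq: {'P': 1, 'A': 2, 'R': 1, 'L': 3, 'E': 1}
8!/(1!×2!×1!×3!×1!) = 40320/12 = 3360

3360


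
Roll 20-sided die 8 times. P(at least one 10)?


P(no 10)^8 = (19/20)^8 = 16983563041/25600000000
P(≥1) = 1 - 16983563041/25600000000 = 8616436959/25600000000

P = 8616436959/25600000000 ≈ 33.66%


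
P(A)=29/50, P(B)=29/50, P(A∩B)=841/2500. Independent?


P(A)×P(B) = 841/2500
P(A∩B) = 841/2500
Equal ✓ → Independent

Yes, independent


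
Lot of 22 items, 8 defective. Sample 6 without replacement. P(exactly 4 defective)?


Hypergeometric: C(8,4)×C(14,2)/C(22,6)
= 70×91/74613 = 910/10659

P(X=4) = 910/10659 ≈ 8.54%


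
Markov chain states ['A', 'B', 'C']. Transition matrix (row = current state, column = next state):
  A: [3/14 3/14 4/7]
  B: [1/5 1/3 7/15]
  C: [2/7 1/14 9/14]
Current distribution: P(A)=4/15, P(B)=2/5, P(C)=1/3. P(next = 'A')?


P(next=A) = Σᵢ P(now=i)×P(i→A)
= 4/15×3/14 + 2/5×1/5 + 1/3×2/7
= 2/35 + 2/25 + 2/21 = 122/525

P = 122/525 ≈ 0.2324


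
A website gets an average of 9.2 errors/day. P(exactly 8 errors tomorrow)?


Poisson(λ=9.2): P(X=8) = e^(-λ)×λ^k/k!
= e^(-9.2) × 9.2^8 / 8!
≈ 0.0001010394018 × 51321887.3138 / 40320 ≈ 0.128609

P(X=8) ≈ 0.128609 ≈ 12.86%


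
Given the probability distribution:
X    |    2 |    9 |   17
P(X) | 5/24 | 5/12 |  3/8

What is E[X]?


E[X] = Σ x·P(X=x)
= (2)×(5/24) + (9)×(5/12) + (17)×(3/8)
= 253/24

E[X] = 253/24


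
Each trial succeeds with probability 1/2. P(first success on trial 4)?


Geometric: P(X=4) = (1-p)^(k-1)×p = (1/2)^3×1/2 = 1/16

P(X=4) = 1/16 ≈ 6.25%


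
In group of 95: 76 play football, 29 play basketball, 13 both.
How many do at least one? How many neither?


|A∪B| = 76+29-13 = 92
Neither = 95-92 = 3

At least one: 92; Neither: 3


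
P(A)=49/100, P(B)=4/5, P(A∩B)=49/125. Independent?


P(A)×P(B) = 49/125
P(A∩B) = 49/125
Equal ✓ → Independent

Yes, independent


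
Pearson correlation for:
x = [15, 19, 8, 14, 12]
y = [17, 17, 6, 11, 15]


n=5, Σx=68, Σy=66, Σxy=960, Σx²=990, Σy²=960
r = (5×960 - 68×66)/√((5×990 - 68²)(5×960 - 66²))
= 312/√(326×444) = 312/√144744 ≈ 312/380.4524 ≈ 0.8201

r ≈ 0.8201


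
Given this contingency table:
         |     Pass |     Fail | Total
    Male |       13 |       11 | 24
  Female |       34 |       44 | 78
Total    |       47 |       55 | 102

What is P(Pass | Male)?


P(Pass | Male) = 13/(13+11) = 13/24

P(Pass|Male) = 13/24 ≈ 54.17%


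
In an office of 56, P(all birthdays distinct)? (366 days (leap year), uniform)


P(all different) = Π(366-i)/366 for i=0..55
= (366/366)×(365/366)×...×(311/366)
= 0.011818

P ≈ 0.0118 ≈ 1.18%


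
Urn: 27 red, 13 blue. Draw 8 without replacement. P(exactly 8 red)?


Hypergeometric: C(27,8)×C(13,0)/C(40,8)
= 2220075×1/76904685 = 345/11951

P(X=8) = 345/11951 ≈ 2.89%


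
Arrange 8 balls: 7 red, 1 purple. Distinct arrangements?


8!/(7!×1!) = 8

8


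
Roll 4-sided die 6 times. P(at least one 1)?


P(no 1)^6 = (3/4)^6 = 729/4096
P(≥1) = 1 - 729/4096 = 3367/4096

P = 3367/4096 ≈ 82.20%


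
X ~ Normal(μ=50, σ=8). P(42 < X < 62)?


z₁=(42-50)/8=-1.0, z₂=(62-50)/8=1.5
P = Φ(1.5) - Φ(-1.0) = 0.933193 - 0.158655 = 0.774538 ≈ 0.7745

P(42 < X < 62) ≈ 0.7745


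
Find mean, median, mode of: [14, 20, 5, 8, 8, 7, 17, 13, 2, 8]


Sorted: [2, 5, 7, 8, 8, 8, 13, 14, 17, 20]
Mean = 102/10 = 51/5
Median = 8
Freq: {14: 1, 20: 1, 5: 1, 8: 3, 7: 1, 17: 1, 13: 1, 2: 1}
Mode: [8]

Mean=51/5, Median=8, Mode=8


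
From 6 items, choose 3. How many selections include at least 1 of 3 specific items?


Complement: C(6,3) - C(3,3) = 20 - 1 = 19

19


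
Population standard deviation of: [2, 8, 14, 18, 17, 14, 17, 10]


Mean = 100/8 = 25/2
  (2-25/2)²=441/4
  (8-25/2)²=81/4
  (14-25/2)²=9/4
  (18-25/2)²=121/4
  (17-25/2)²=81/4
  (14-25/2)²=9/4
  (17-25/2)²=81/4
  (10-25/2)²=25/4
Σ(x-μ)² = 212
σ² = 212/8 = 53/2

σ = √(53/2) ≈ 5.1478


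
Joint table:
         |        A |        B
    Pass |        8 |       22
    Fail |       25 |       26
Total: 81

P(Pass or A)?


P(Pass∨A) = P(Pass) + P(A) - P(Pass∧A)
= (30 + 33 - 8)/81 = 55/81

P = 55/81 ≈ 67.90%


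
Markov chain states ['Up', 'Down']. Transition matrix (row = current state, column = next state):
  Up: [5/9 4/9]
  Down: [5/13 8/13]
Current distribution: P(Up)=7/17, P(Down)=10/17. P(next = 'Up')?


P(next=Up) = Σᵢ P(now=i)×P(i→Up)
= 7/17×5/9 + 10/17×5/13
= 35/153 + 50/221 = 905/1989

P = 905/1989 ≈ 0.4550


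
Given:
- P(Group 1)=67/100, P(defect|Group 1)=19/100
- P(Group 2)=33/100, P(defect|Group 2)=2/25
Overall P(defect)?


P(B) = Σ P(B|Aᵢ)×P(Aᵢ)
  19/100×67/100 = 1273/10000
  2/25×33/100 = 33/1250
Sum = 1537/10000

P(defect) = 1537/10000 ≈ 15.37%


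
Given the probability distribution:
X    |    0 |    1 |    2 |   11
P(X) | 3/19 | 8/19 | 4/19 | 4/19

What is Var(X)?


E[X] = 60/19
E[X²] = 508/19
Var(X) = E[X²] - (E[X])² = 508/19 - 3600/361 = 6052/361

Var(X) = 6052/361 ≈ 16.7645


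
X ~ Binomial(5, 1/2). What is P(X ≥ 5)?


P(X ≥ 5) = Σ P(X=i) for i=5..5
P(X=5) = 1/32
Sum = 1/32

P(X ≥ 5) = 1/32 ≈ 3.12%


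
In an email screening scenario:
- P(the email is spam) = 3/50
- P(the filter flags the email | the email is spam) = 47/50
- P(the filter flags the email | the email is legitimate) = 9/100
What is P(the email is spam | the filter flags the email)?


Using Bayes' theorem:
P(A|B) = P(B|A)·P(A) / P(B)

P(the filter flags the email) = 47/50 × 3/50 + 9/100 × 47/50
= 141/2500 + 423/5000 = 141/1000

P(the email is spam|the filter flags the email) = (141/2500) / (141/1000) = 2/5

P(the email is spam|the filter flags the email) = 2/5 ≈ 40.00%


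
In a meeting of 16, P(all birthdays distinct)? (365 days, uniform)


P(all different) = Π(365-i)/365 for i=0..15
= (365/365)×(364/365)×...×(350/365)
= 0.716396

P ≈ 0.7164 ≈ 71.64%


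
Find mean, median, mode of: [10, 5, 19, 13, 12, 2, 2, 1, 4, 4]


Sorted: [1, 2, 2, 4, 4, 5, 10, 12, 13, 19]
Mean = 72/10 = 36/5
Median = 9/2
Freq: {10: 1, 5: 1, 19: 1, 13: 1, 12: 1, 2: 2, 1: 1, 4: 2}
Mode: [2, 4]

Mean=36/5, Median=9/2, Mode=[2, 4]


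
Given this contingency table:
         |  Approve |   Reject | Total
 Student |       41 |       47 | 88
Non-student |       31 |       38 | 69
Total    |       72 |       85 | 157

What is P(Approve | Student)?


P(Approve | Student) = 41/(41+47) = 41/88

P(Approve|Student) = 41/88 ≈ 46.59%


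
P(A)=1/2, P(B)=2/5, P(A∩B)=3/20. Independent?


P(A)×P(B) = 1/5
P(A∩B) = 3/20
Not equal → NOT independent

No, not independent


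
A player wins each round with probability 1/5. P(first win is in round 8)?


Geometric: P(X=8) = (1-p)^(k-1)×p = (4/5)^7×1/5 = 16384/390625

P(X=8) = 16384/390625 ≈ 4.19%


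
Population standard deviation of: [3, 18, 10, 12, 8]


Mean = 51/5
  (3-51/5)²=1296/25
  (18-51/5)²=1521/25
  (10-51/5)²=1/25
  (12-51/5)²=81/25
  (8-51/5)²=121/25
Σ(x-μ)² = 604/5
σ² = (604/5)/5 = 604/25

σ = √(604/25) ≈ 4.9153


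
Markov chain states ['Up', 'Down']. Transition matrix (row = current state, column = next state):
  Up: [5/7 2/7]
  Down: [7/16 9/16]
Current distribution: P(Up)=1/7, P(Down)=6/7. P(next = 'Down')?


P(next=Down) = Σᵢ P(now=i)×P(i→Down)
= 1/7×2/7 + 6/7×9/16
= 2/49 + 27/56 = 205/392

P = 205/392 ≈ 0.5230


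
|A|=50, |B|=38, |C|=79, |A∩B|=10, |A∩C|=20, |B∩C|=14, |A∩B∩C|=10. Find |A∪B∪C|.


|A∪B∪C| = 50+38+79-10-20-14+10 = 133

|A∪B∪C| = 133


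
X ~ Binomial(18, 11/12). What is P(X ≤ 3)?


P(X ≤ 3) = Σ P(X=i) for i=0..3
P(X=0) = 1/26623333280885243904
P(X=1) = 11/1479074071160291328
P(X=2) = 2057/2958148142320582656
P(X=3) = 22627/554652776685109248
Sum = 138101/3327916660110655488

P(X ≤ 3) = 138101/3327916660110655488 ≈ 0.00%


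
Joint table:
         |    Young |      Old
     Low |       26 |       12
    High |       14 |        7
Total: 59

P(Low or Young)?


P(Low∨Young) = P(Low) + P(Young) - P(Low∧Young)
= (38 + 40 - 26)/59 = 52/59

P = 52/59 ≈ 88.14%


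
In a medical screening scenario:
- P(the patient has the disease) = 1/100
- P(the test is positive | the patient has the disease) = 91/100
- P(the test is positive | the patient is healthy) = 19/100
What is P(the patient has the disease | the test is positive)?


Using Bayes' theorem:
P(A|B) = P(B|A)·P(A) / P(B)

P(the test is positive) = 91/100 × 1/100 + 19/100 × 99/100
= 91/10000 + 1881/10000 = 493/2500

P(the patient has the disease|the test is positive) = (91/10000) / (493/2500) = 91/1972

P(the patient has the disease|the test is positive) = 91/1972 ≈ 4.61%


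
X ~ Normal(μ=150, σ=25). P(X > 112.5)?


z = (112.5-150)/25 = -1.5
P(X > 112.5) = 1 - P(Z ≤ -1.5) = 1 - 0.0668 = 0.9332

P(X > 112.5) ≈ 0.9332


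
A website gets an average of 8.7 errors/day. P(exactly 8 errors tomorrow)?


Poisson(λ=8.7): P(X=8) = e^(-λ)×λ^k/k!
= e^(-8.7) × 8.7^8 / 8!
≈ 0.000166585811 × 32821167.1544 / 40320 ≈ 0.135604

P(X=8) ≈ 0.135604 ≈ 13.56%


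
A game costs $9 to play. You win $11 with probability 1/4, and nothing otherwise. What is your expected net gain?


E[gain] = (11-9)×1/4 + (-9)×3/4
= 1/2 - 27/4 = -25/4

Expected net gain = $-25/4 ≈ $-6.25


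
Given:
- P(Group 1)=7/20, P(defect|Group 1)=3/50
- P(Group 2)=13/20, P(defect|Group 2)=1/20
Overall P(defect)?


P(B) = Σ P(B|Aᵢ)×P(Aᵢ)
  3/50×7/20 = 21/1000
  1/20×13/20 = 13/400
Sum = 107/2000

P(defect) = 107/2000 ≈ 5.35%


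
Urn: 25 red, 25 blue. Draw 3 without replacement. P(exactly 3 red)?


Hypergeometric: C(25,3)×C(25,0)/C(50,3)
= 2300×1/19600 = 23/196

P(X=3) = 23/196 ≈ 11.73%


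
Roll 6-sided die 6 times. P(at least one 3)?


P(no 3)^6 = (5/6)^6 = 15625/46656
P(≥1) = 1 - 15625/46656 = 31031/46656

P = 31031/46656 ≈ 66.51%


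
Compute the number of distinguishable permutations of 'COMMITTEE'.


Letters: 9, freq: {'C': 1, 'O': 1, 'M': 2, 'I': 1, 'T': 2, 'E': 2}
9!/(1!×1!×2!×1!×2!×2!) = 362880/8 = 45360

45360


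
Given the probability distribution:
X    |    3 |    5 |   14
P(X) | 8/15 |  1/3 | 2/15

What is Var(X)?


E[X] = 77/15
E[X²] = 589/15
Var(X) = E[X²] - (E[X])² = 589/15 - 5929/225 = 2906/225

Var(X) = 2906/225 ≈ 12.9156


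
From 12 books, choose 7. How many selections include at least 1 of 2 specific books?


Complement: C(12,7) - C(10,7) = 792 - 120 = 672

672


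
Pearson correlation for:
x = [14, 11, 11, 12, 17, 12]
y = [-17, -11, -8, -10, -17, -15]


n=6, Σx=77, Σy=-78, Σxy=-1036, Σx²=1015, Σy²=1088
r = (6×(-1036) - 77×(-78))/√((6×1015 - 77²)(6×1088 - (-78)²))
= -210/√(161×444) = -210/√71484 ≈ -210/267.3649 ≈ -0.7854

r ≈ -0.7854


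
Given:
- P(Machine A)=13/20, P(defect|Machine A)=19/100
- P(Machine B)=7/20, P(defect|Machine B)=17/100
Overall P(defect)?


P(B) = Σ P(B|Aᵢ)×P(Aᵢ)
  19/100×13/20 = 247/2000
  17/100×7/20 = 119/2000
Sum = 183/1000

P(defect) = 183/1000 ≈ 18.30%


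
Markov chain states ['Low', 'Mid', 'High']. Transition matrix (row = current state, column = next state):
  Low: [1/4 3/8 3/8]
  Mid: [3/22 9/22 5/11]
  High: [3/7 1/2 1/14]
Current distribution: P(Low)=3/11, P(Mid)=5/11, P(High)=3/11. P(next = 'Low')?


P(next=Low) = Σᵢ P(now=i)×P(i→Low)
= 3/11×1/4 + 5/11×3/22 + 3/11×3/7
= 3/44 + 15/242 + 9/77 = 837/3388

P = 837/3388 ≈ 0.2470


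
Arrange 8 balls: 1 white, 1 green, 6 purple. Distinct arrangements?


8!/(1!×1!×6!) = 56

56


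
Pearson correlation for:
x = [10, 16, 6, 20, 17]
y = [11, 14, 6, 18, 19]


n=5, Σx=69, Σy=68, Σxy=1053, Σx²=1081, Σy²=1038
r = (5×1053 - 69×68)/√((5×1081 - 69²)(5×1038 - 68²))
= 573/√(644×566) = 573/√364504 ≈ 573/603.7417 ≈ 0.9491

r ≈ 0.9491


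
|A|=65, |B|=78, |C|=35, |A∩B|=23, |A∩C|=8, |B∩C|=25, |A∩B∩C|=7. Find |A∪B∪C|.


|A∪B∪C| = 65+78+35-23-8-25+7 = 129

|A∪B∪C| = 129


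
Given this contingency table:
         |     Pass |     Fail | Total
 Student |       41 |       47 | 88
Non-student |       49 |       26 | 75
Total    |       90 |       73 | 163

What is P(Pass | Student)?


P(Pass | Student) = 41/(41+47) = 41/88

P(Pass|Student) = 41/88 ≈ 46.59%


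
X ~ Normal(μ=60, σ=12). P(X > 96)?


z = (96-60)/12 = 3.0
P(X > 96) = 1 - P(Z ≤ 3.0) = 1 - 0.9987 = 0.0013

P(X > 96) ≈ 0.0013


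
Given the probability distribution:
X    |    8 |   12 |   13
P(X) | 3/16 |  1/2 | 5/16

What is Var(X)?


E[X] = 185/16
E[X²] = 2189/16
Var(X) = E[X²] - (E[X])² = 2189/16 - 34225/256 = 799/256

Var(X) = 799/256 ≈ 3.1211


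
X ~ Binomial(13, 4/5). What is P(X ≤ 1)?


P(X ≤ 1) = Σ P(X=i) for i=0..1
P(X=0) = 1/1220703125
P(X=1) = 52/1220703125
Sum = 53/1220703125

P(X ≤ 1) = 53/1220703125 ≈ 0.00%


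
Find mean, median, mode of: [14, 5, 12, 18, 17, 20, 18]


Sorted: [5, 12, 14, 17, 18, 18, 20]
Mean = 104/7
Median = 17
Freq: {14: 1, 5: 1, 12: 1, 18: 2, 17: 1, 20: 1}
Mode: [18]

Mean=104/7, Median=17, Mode=18


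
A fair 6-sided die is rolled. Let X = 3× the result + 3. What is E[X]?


E[die] = (1+6)/2 = 7/2
E[X] = 3×7/2 + 3 = 27/2

E[X] = 27/2


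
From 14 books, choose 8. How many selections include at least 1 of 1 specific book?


Complement: C(14,8) - C(13,8) = 3003 - 1287 = 1716

1716


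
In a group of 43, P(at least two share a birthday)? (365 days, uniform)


P(all different) = Π(365-i)/365 for i=0..42
= 0.076077
P(match) = 1 - 0.076077 = 0.923923

P ≈ 0.9239 ≈ 92.39%


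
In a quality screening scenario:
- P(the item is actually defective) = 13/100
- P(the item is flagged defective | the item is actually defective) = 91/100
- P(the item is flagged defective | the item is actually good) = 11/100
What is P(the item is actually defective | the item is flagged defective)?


Using Bayes' theorem:
P(A|B) = P(B|A)·P(A) / P(B)

P(the item is flagged defective) = 91/100 × 13/100 + 11/100 × 87/100
= 1183/10000 + 957/10000 = 107/500

P(the item is actually defective|the item is flagged defective) = (1183/10000) / (107/500) = 1183/2140

P(the item is actually defective|the item is flagged defective) = 1183/2140 ≈ 55.28%


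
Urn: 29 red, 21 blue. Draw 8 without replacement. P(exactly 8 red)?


Hypergeometric: C(29,8)×C(21,0)/C(50,8)
= 4292145×1/536878650 = 1131/141470

P(X=8) = 1131/141470 ≈ 0.80%


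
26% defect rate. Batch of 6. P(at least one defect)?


P(all good) = (37/50)^6 = 2565726409/15625000000
P(≥1 defect) = 13059273591/15625000000

P = 13059273591/15625000000 ≈ 83.58%


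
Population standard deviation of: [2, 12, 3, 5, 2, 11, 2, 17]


Mean = 54/8 = 27/4
  (2-27/4)²=361/16
  (12-27/4)²=441/16
  (3-27/4)²=225/16
  (5-27/4)²=49/16
  (2-27/4)²=361/16
  (11-27/4)²=289/16
  (2-27/4)²=361/16
  (17-27/4)²=1681/16
Σ(x-μ)² = 471/2
σ² = (471/2)/8 = 471/16

σ = √(471/16) ≈ 5.4256


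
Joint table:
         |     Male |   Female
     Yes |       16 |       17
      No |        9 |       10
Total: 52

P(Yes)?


P(Yes) = (16+17)/52 = 33/52

P(Yes) = 33/52 ≈ 63.46%


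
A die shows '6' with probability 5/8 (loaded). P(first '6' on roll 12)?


Geometric: P(X=12) = (1-p)^(k-1)×p = (3/8)^11×5/8 = 885735/68719476736

P(X=12) = 885735/68719476736 ≈ 0.00%


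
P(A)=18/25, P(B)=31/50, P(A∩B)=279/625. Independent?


P(A)×P(B) = 279/625
P(A∩B) = 279/625
Equal ✓ → Independent

Yes, independent


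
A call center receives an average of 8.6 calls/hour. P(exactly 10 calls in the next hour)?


Poisson(λ=8.6): P(X=10) = e^(-λ)×λ^k/k!
= e^(-8.6) × 8.6^10 / 10!
≈ 0.0001841057937 × 2213015788.88 / 3628800 ≈ 0.112277

P(X=10) ≈ 0.112277 ≈ 11.23%


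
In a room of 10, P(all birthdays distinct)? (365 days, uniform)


P(all different) = Π(365-i)/365 for i=0..9
= (365/365)×(364/365)×...×(356/365)
= 0.883052

P ≈ 0.8831 ≈ 88.31%


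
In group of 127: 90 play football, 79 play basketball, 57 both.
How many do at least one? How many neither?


|A∪B| = 90+79-57 = 112
Neither = 127-112 = 15

At least one: 112; Neither: 15


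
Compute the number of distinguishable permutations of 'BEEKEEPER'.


Letters: 9, freq: {'B': 1, 'E': 5, 'K': 1, 'P': 1, 'R': 1}
9!/(1!×5!×1!×1!×1!) = 362880/120 = 3024

3024


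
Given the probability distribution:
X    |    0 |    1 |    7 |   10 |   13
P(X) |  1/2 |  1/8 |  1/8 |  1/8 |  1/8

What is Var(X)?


E[X] = 31/8
E[X²] = 319/8
Var(X) = E[X²] - (E[X])² = 319/8 - 961/64 = 1591/64

Var(X) = 1591/64 ≈ 24.8594


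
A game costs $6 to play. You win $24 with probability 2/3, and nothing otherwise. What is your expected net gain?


E[gain] = (24-6)×2/3 + (-6)×1/3
= 12 - 2 = 10

Expected net gain = $10 ≈ $10.00


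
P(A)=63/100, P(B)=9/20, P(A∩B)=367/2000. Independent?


P(A)×P(B) = 567/2000
P(A∩B) = 367/2000
Not equal → NOT independent

No, not independent


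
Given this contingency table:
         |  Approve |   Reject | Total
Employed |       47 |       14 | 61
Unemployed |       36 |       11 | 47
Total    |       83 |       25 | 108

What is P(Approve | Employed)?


P(Approve | Employed) = 47/(47+14) = 47/61

P(Approve|Employed) = 47/61 ≈ 77.05%


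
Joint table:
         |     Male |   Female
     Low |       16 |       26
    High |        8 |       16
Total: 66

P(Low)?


P(Low) = (16+26)/66 = 42/66 = 7/11

P(Low) = 7/11 ≈ 63.64%


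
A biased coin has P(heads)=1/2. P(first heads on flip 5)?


Geometric: P(X=5) = (1-p)^(k-1)×p = (1/2)^4×1/2 = 1/32

P(X=5) = 1/32 ≈ 3.12%


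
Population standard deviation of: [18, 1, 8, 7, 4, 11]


Mean = 49/6
  (18-49/6)²=3481/36
  (1-49/6)²=1849/36
  (8-49/6)²=1/36
  (7-49/6)²=49/36
  (4-49/6)²=625/36
  (11-49/6)²=289/36
Σ(x-μ)² = 1049/6
σ² = (1049/6)/6 = 1049/36

σ = √(1049/36) ≈ 5.3980


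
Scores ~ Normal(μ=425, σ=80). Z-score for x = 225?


z = (x - μ)/σ = (225 - 425)/80 = -2.5

z = -2.5


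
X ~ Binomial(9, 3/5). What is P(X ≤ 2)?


P(X ≤ 2) = Σ P(X=i) for i=0..2
P(X=0) = 512/1953125
P(X=1) = 6912/1953125
P(X=2) = 41472/1953125
Sum = 48896/1953125

P(X ≤ 2) = 48896/1953125 ≈ 2.50%


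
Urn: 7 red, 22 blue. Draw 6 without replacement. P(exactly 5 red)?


Hypergeometric: C(7,5)×C(22,1)/C(29,6)
= 21×22/475020 = 11/11310

P(X=5) = 11/11310 ≈ 0.10%


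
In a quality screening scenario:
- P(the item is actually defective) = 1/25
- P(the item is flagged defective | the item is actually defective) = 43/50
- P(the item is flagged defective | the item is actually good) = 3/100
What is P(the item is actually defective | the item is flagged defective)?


Using Bayes' theorem:
P(A|B) = P(B|A)·P(A) / P(B)

P(the item is flagged defective) = 43/50 × 1/25 + 3/100 × 24/25
= 43/1250 + 18/625 = 79/1250

P(the item is actually defective|the item is flagged defective) = (43/1250) / (79/1250) = 43/79

P(the item is actually defective|the item is flagged defective) = 43/79 ≈ 54.43%


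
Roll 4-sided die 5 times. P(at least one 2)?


P(no 2)^5 = (3/4)^5 = 243/1024
P(≥1) = 1 - 243/1024 = 781/1024

P = 781/1024 ≈ 76.27%


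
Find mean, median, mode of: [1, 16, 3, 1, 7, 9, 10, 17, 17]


Sorted: [1, 1, 3, 7, 9, 10, 16, 17, 17]
Mean = 81/9 = 9
Median = 9
Freq: {1: 2, 16: 1, 3: 1, 7: 1, 9: 1, 10: 1, 17: 2}
Mode: [1, 17]

Mean=9, Median=9, Mode=[1, 17]


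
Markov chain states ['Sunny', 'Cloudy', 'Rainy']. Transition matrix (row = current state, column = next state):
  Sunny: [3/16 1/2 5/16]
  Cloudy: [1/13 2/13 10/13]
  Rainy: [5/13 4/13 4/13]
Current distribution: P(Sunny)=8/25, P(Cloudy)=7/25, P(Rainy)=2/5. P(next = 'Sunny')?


P(next=Sunny) = Σᵢ P(now=i)×P(i→Sunny)
= 8/25×3/16 + 7/25×1/13 + 2/5×5/13
= 3/50 + 7/325 + 2/13 = 153/650

P = 153/650 ≈ 0.2354


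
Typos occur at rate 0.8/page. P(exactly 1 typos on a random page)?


Poisson(λ=0.8): P(X=1) = e^(-λ)×λ^k/k!
= e^(-0.8) × 0.8^1 / 1!
≈ 0.4493289641 × 0.8 / 1 ≈ 0.359463

P(X=1) ≈ 0.359463 ≈ 35.95%


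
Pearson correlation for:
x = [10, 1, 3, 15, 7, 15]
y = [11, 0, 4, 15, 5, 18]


n=6, Σx=51, Σy=53, Σxy=652, Σx²=609, Σy²=711
r = (6×652 - 51×53)/√((6×609 - 51²)(6×711 - 53²))
= 1209/√(1053×1457) = 1209/√1534221 ≈ 1209/1238.6368 ≈ 0.9761

r ≈ 0.9761


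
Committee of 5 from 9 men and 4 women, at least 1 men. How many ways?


Count by #men:
  1M,4W: C(9,1)×C(4,4)=9
  2M,3W: C(9,2)×C(4,3)=144
  3M,2W: C(9,3)×C(4,2)=504
  4M,1W: C(9,4)×C(4,1)=504
  5M,0W: C(9,5)×C(4,0)=126
Total = 1287

1287


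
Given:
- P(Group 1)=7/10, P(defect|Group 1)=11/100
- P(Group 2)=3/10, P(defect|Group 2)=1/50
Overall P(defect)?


P(B) = Σ P(B|Aᵢ)×P(Aᵢ)
  11/100×7/10 = 77/1000
  1/50×3/10 = 3/500
Sum = 83/1000

P(defect) = 83/1000 ≈ 8.30%


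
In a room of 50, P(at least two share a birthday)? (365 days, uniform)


P(all different) = Π(365-i)/365 for i=0..49
= 0.029626
P(match) = 1 - 0.029626 = 0.970374

P ≈ 0.9704 ≈ 97.04%


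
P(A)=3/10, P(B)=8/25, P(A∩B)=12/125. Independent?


P(A)×P(B) = 12/125
P(A∩B) = 12/125
Equal ✓ → Independent

Yes, independent


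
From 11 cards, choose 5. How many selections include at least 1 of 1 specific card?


Complement: C(11,5) - C(10,5) = 462 - 252 = 210

210


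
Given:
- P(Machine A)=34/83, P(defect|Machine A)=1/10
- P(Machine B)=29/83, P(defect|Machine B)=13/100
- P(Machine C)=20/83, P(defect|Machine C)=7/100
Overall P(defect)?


P(B) = Σ P(B|Aᵢ)×P(Aᵢ)
  1/10×34/83 = 17/415
  13/100×29/83 = 377/8300
  7/100×20/83 = 7/415
Sum = 857/8300

P(defect) = 857/8300 ≈ 10.33%


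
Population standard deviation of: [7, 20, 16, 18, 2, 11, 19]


Mean = 93/7
  (7-93/7)²=1936/49
  (20-93/7)²=2209/49
  (16-93/7)²=361/49
  (18-93/7)²=1089/49
  (2-93/7)²=6241/49
  (11-93/7)²=256/49
  (19-93/7)²=1600/49
Σ(x-μ)² = 1956/7
σ² = (1956/7)/7 = 1956/49

σ = √(1956/49) ≈ 6.3181


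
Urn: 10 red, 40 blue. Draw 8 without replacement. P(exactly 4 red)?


Hypergeometric: C(10,4)×C(40,4)/C(50,8)
= 210×91390/536878650 = 18278/511313

P(X=4) = 18278/511313 ≈ 3.57%


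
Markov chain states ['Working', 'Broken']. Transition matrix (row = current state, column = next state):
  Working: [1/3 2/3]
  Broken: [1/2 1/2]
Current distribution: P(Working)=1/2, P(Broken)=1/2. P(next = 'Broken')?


P(next=Broken) = Σᵢ P(now=i)×P(i→Broken)
= 1/2×2/3 + 1/2×1/2
= 1/3 + 1/4 = 7/12

P = 7/12 ≈ 0.5833


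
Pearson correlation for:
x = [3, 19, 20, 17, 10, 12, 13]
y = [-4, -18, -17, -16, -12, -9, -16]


n=7, Σx=94, Σy=-92, Σxy=-1402, Σx²=1472, Σy²=1366
r = (7×(-1402) - 94×(-92))/√((7×1472 - 94²)(7×1366 - (-92)²))
= -1166/√(1468×1098) = -1166/√1611864 ≈ -1166/1269.5921 ≈ -0.9184

r ≈ -0.9184


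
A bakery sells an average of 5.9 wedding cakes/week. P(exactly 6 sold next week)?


Poisson(λ=5.9): P(X=6) = e^(-λ)×λ^k/k!
= e^(-5.9) × 5.9^6 / 6!
≈ 0.002739444819 × 42180.533641 / 720 ≈ 0.160488

P(X=6) ≈ 0.160488 ≈ 16.05%


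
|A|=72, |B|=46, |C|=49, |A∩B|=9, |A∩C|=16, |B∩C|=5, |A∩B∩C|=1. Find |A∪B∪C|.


|A∪B∪C| = 72+46+49-9-16-5+1 = 138

|A∪B∪C| = 138


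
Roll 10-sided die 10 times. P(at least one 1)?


P(no 1)^10 = (9/10)^10 = 3486784401/10000000000
P(≥1) = 1 - 3486784401/10000000000 = 6513215599/10000000000

P = 6513215599/10000000000 ≈ 65.13%


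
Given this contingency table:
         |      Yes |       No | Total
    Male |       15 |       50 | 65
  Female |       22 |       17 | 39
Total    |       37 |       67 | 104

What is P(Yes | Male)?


P(Yes | Male) = 15/(15+50) = 15/65 = 3/13

P(Yes|Male) = 3/13 ≈ 23.08%


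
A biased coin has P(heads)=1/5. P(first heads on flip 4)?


Geometric: P(X=4) = (1-p)^(k-1)×p = (4/5)^3×1/5 = 64/625

P(X=4) = 64/625 ≈ 10.24%


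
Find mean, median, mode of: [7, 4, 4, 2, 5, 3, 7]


Sorted: [2, 3, 4, 4, 5, 7, 7]
Mean = 32/7
Median = 4
Freq: {7: 2, 4: 2, 2: 1, 5: 1, 3: 1}
Mode: [4, 7]

Mean=32/7, Median=4, Mode=[4, 7]


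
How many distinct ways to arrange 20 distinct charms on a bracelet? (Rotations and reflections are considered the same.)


Free circular arrangements: rotations and reflections both identified.
(n-1)!/2 = 19!/2 = 121645100408832000/2 = 60822550204416000

60822550204416000


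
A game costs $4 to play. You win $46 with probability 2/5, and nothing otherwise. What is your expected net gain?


E[gain] = (46-4)×2/5 + (-4)×3/5
= 84/5 - 12/5 = 72/5

Expected net gain = $72/5 ≈ $14.40


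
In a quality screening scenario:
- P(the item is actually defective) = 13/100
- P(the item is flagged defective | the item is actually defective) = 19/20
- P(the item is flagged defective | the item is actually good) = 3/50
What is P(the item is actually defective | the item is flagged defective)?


Using Bayes' theorem:
P(A|B) = P(B|A)·P(A) / P(B)

P(the item is flagged defective) = 19/20 × 13/100 + 3/50 × 87/100
= 247/2000 + 261/5000 = 1757/10000

P(the item is actually defective|the item is flagged defective) = (247/2000) / (1757/10000) = 1235/1757

P(the item is actually defective|the item is flagged defective) = 1235/1757 ≈ 70.29%


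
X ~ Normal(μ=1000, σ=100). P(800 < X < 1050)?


z₁=(800-1000)/100=-2.0, z₂=(1050-1000)/100=0.5
P = Φ(0.5) - Φ(-2.0) = 0.691462 - 0.022750 = 0.668712 ≈ 0.6687

P(800 < X < 1050) ≈ 0.6687


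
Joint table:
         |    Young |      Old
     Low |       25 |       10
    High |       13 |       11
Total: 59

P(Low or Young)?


P(Low∨Young) = P(Low) + P(Young) - P(Low∧Young)
= (35 + 38 - 25)/59 = 48/59

P = 48/59 ≈ 81.36%


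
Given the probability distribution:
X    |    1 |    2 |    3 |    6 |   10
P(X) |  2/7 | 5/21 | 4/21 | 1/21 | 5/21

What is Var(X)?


E[X] = 4
E[X²] = 598/21
Var(X) = E[X²] - (E[X])² = 598/21 - 16 = 262/21

Var(X) = 262/21 ≈ 12.4762


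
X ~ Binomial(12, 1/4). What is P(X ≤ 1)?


P(X ≤ 1) = Σ P(X=i) for i=0..1
P(X=0) = 531441/16777216
P(X=1) = 531441/4194304
Sum = 2657205/16777216

P(X ≤ 1) = 2657205/16777216 ≈ 15.84%


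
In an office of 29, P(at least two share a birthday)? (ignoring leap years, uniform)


P(all different) = Π(365-i)/365 for i=0..28
= 0.319031
P(match) = 1 - 0.319031 = 0.680969

P ≈ 0.6810 ≈ 68.10%


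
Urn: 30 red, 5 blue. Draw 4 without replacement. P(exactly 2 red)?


Hypergeometric: C(30,2)×C(5,2)/C(35,4)
= 435×10/52360 = 435/5236

P(X=2) = 435/5236 ≈ 8.31%


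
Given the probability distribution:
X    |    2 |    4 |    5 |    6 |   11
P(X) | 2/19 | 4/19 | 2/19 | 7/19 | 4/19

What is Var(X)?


E[X] = 116/19
E[X²] = 858/19
Var(X) = E[X²] - (E[X])² = 858/19 - 13456/361 = 2846/361

Var(X) = 2846/361 ≈ 7.8837


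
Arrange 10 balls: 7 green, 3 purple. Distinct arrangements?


10!/(7!×3!) = 120

120


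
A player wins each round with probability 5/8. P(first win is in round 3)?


Geometric: P(X=3) = (1-p)^(k-1)×p = (3/8)^2×5/8 = 45/512

P(X=3) = 45/512 ≈ 8.79%


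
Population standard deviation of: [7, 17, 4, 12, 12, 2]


Mean = 54/6 = 9
  (7-9)²=4
  (17-9)²=64
  (4-9)²=25
  (12-9)²=9
  (12-9)²=9
  (2-9)²=49
Σ(x-μ)² = 160
σ² = 160/6 = 80/3

σ = √(80/3) ≈ 5.1640


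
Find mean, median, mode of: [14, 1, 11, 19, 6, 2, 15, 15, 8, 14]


Sorted: [1, 2, 6, 8, 11, 14, 14, 15, 15, 19]
Mean = 105/10 = 21/2
Median = 25/2
Freq: {14: 2, 1: 1, 11: 1, 19: 1, 6: 1, 2: 1, 15: 2, 8: 1}
Mode: [14, 15]

Mean=21/2, Median=25/2, Mode=[14, 15]


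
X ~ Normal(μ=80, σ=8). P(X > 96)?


z = (96-80)/8 = 2.0
P(X > 96) = 1 - P(Z ≤ 2.0) = 1 - 0.9772 = 0.0228

P(X > 96) ≈ 0.0228


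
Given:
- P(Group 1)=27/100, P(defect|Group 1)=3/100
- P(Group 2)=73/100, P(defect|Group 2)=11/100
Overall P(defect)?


P(B) = Σ P(B|Aᵢ)×P(Aᵢ)
  3/100×27/100 = 81/10000
  11/100×73/100 = 803/10000
Sum = 221/2500

P(defect) = 221/2500 ≈ 8.84%


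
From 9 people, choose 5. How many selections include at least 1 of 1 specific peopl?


Complement: C(9,5) - C(8,5) = 126 - 56 = 70

70


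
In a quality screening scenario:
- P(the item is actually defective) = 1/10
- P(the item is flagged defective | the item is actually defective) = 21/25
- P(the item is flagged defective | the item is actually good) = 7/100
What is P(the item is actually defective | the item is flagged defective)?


Using Bayes' theorem:
P(A|B) = P(B|A)·P(A) / P(B)

P(the item is flagged defective) = 21/25 × 1/10 + 7/100 × 9/10
= 21/250 + 63/1000 = 147/1000

P(the item is actually defective|the item is flagged defective) = (21/250) / (147/1000) = 4/7

P(the item is actually defective|the item is flagged defective) = 4/7 ≈ 57.14%


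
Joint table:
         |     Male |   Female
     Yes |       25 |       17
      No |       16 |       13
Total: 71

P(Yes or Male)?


P(Yes∨Male) = P(Yes) + P(Male) - P(Yes∧Male)
= (42 + 41 - 25)/71 = 58/71

P = 58/71 ≈ 81.69%


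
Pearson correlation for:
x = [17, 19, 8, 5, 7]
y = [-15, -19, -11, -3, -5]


n=5, Σx=56, Σy=-53, Σxy=-754, Σx²=788, Σy²=741
r = (5×(-754) - 56×(-53))/√((5×788 - 56²)(5×741 - (-53)²))
= -802/√(804×896) = -802/√720384 ≈ -802/848.7544 ≈ -0.9449

r ≈ -0.9449


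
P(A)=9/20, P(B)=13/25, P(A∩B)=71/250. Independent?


P(A)×P(B) = 117/500
P(A∩B) = 71/250
Not equal → NOT independent

No, not independent


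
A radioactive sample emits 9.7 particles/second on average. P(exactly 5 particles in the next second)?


Poisson(λ=9.7): P(X=5) = e^(-λ)×λ^k/k!
= e^(-9.7) × 9.7^5 / 5!
≈ 6.128349505e-05 × 85873.40257 / 120 ≈ 0.043855

P(X=5) ≈ 0.043855 ≈ 4.39%


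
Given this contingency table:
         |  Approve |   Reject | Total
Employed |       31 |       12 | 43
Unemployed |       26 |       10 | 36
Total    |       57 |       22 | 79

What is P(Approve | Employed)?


P(Approve | Employed) = 31/(31+12) = 31/43

P(Approve|Employed) = 31/43 ≈ 72.09%


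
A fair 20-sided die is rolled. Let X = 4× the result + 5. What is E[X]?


E[die] = (1+20)/2 = 21/2
E[X] = 4×21/2 + 5 = 47

E[X] = 47


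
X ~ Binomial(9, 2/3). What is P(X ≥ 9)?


P(X ≥ 9) = Σ P(X=i) for i=9..9
P(X=9) = 512/19683
Sum = 512/19683

P(X ≥ 9) = 512/19683 ≈ 2.60%


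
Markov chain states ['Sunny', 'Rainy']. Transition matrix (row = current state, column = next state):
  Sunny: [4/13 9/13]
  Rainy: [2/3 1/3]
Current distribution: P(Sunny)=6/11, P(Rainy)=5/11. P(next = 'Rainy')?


P(next=Rainy) = Σᵢ P(now=i)×P(i→Rainy)
= 6/11×9/13 + 5/11×1/3
= 54/143 + 5/33 = 227/429

P = 227/429 ≈ 0.5291


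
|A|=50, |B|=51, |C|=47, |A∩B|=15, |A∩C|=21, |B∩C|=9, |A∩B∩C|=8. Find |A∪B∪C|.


|A∪B∪C| = 50+51+47-15-21-9+8 = 111

|A∪B∪C| = 111


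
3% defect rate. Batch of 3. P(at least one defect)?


P(all good) = (97/100)^3 = 912673/1000000
P(≥1 defect) = 87327/1000000

P = 87327/1000000 ≈ 8.73%


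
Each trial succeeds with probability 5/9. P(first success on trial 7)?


Geometric: P(X=7) = (1-p)^(k-1)×p = (4/9)^6×5/9 = 20480/4782969

P(X=7) = 20480/4782969 ≈ 0.43%


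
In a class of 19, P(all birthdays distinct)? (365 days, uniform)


P(all different) = Π(365-i)/365 for i=0..18
= (365/365)×(364/365)×...×(347/365)
= 0.620881

P ≈ 0.6209 ≈ 62.09%


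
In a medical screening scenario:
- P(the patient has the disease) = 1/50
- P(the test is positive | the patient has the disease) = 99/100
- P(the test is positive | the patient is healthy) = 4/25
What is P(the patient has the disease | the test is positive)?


Using Bayes' theorem:
P(A|B) = P(B|A)·P(A) / P(B)

P(the test is positive) = 99/100 × 1/50 + 4/25 × 49/50
= 99/5000 + 98/625 = 883/5000

P(the patient has the disease|the test is positive) = (99/5000) / (883/5000) = 99/883

P(the patient has the disease|the test is positive) = 99/883 ≈ 11.21%


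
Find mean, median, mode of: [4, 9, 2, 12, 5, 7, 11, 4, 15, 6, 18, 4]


Sorted: [2, 4, 4, 4, 5, 6, 7, 9, 11, 12, 15, 18]
Mean = 97/12
Median = 13/2
Freq: {4: 3, 9: 1, 2: 1, 12: 1, 5: 1, 7: 1, 11: 1, 15: 1, 6: 1, 18: 1}
Mode: [4]

Mean=97/12, Median=13/2, Mode=4


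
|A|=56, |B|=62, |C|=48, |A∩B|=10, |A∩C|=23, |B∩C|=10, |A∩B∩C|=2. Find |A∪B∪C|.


|A∪B∪C| = 56+62+48-10-23-10+2 = 125

|A∪B∪C| = 125


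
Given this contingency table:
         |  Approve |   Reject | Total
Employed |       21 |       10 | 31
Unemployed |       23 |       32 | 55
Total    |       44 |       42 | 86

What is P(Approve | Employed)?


P(Approve | Employed) = 21/(21+10) = 21/31

P(Approve|Employed) = 21/31 ≈ 67.74%


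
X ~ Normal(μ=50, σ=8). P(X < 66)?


z = (66-50)/8 = 2.0
P(Z < 2.0) = 0.9772

P(X < 66) ≈ 0.9772


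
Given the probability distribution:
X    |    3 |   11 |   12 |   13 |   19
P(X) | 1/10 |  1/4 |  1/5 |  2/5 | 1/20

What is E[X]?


E[X] = Σ x·P(X=x)
= (3)×(1/10) + (11)×(1/4) + (12)×(1/5) + (13)×(2/5) + (19)×(1/20)
= 58/5

E[X] = 58/5


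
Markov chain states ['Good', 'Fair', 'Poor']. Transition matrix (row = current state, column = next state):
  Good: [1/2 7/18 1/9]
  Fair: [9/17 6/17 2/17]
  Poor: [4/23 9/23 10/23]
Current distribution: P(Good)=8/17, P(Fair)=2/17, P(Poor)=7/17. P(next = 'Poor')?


P(next=Poor) = Σᵢ P(now=i)×P(i→Poor)
= 8/17×1/9 + 2/17×2/17 + 7/17×10/23
= 8/153 + 4/289 + 70/391 = 14666/59823

P = 14666/59823 ≈ 0.2452


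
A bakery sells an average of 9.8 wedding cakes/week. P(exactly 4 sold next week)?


Poisson(λ=9.8): P(X=4) = e^(-λ)×λ^k/k!
= e^(-9.8) × 9.8^4 / 4!
≈ 5.545159943e-05 × 9223.6816 / 24 ≈ 0.021311

P(X=4) ≈ 0.021311 ≈ 2.13%


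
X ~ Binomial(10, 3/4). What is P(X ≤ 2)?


P(X ≤ 2) = Σ P(X=i) for i=0..2
P(X=0) = 1/1048576
P(X=1) = 15/524288
P(X=2) = 405/1048576
Sum = 109/262144

P(X ≤ 2) = 109/262144 ≈ 0.04%


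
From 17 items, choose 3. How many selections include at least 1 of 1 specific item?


Complement: C(17,3) - C(16,3) = 680 - 560 = 120

120


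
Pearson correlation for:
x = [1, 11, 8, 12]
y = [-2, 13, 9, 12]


n=4, Σx=32, Σy=32, Σxy=357, Σx²=330, Σy²=398
r = (4×357 - 32×32)/√((4×330 - 32²)(4×398 - 32²))
= 404/√(296×568) = 404/√168128 ≈ 404/410.0341 ≈ 0.9853

r ≈ 0.9853


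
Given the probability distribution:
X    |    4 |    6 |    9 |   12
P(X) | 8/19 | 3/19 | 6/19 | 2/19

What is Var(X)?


E[X] = 128/19
E[X²] = 1010/19
Var(X) = E[X²] - (E[X])² = 1010/19 - 16384/361 = 2806/361

Var(X) = 2806/361 ≈ 7.7729


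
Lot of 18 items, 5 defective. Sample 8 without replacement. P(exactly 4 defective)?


Hypergeometric: C(5,4)×C(13,4)/C(18,8)
= 5×715/43758 = 25/306

P(X=4) = 25/306 ≈ 8.17%


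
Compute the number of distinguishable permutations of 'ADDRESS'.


Letters: 7, freq: {'A': 1, 'D': 2, 'R': 1, 'E': 1, 'S': 2}
7!/(1!×2!×1!×1!×2!) = 5040/4 = 1260

1260


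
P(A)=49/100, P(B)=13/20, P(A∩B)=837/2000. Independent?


P(A)×P(B) = 637/2000
P(A∩B) = 837/2000
Not equal → NOT independent

No, not independent


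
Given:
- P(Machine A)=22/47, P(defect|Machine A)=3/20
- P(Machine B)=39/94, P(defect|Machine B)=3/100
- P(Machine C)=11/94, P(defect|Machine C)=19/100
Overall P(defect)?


P(B) = Σ P(B|Aᵢ)×P(Aᵢ)
  3/20×22/47 = 33/470
  3/100×39/94 = 117/9400
  19/100×11/94 = 209/9400
Sum = 493/4700

P(defect) = 493/4700 ≈ 10.49%
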